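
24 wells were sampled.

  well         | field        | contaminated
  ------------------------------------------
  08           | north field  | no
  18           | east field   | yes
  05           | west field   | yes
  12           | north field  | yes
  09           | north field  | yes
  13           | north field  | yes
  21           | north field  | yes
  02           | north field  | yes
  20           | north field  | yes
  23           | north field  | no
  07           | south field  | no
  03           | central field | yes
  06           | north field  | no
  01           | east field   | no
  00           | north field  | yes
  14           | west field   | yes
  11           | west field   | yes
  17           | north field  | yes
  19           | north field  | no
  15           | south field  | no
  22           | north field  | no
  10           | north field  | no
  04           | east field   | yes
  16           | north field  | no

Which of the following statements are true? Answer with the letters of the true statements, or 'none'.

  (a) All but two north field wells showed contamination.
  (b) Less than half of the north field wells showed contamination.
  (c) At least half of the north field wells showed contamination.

(c)

|A| = 15, |A ∩ B| = 8, |A ∖ B| = 7.
(a) |A ∖ B| = 2: fails.
(b) |A ∩ B| < |A ∖ B|: fails.
(c) |A ∩ B| ≥ |A ∖ B|: holds.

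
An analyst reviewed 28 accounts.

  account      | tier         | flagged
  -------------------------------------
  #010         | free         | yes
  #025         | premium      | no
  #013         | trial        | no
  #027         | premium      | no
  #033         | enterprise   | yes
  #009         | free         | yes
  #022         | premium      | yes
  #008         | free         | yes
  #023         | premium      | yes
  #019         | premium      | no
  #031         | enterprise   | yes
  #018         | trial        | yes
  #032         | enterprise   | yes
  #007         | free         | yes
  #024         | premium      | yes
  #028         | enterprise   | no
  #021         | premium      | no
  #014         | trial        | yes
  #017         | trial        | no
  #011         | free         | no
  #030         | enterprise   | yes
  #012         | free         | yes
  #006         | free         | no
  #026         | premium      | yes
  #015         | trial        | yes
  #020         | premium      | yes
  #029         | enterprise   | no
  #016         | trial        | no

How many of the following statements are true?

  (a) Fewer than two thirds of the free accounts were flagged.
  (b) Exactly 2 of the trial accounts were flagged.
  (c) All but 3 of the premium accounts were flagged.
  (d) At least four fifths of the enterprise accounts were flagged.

(a) free: |A| = 7, |A ∩ B| = 5; needs |A ∩ B| / |A| < 2/3 — false.
(b) trial: |A| = 6, |A ∩ B| = 3; needs |A ∩ B| = 2 — false.
(c) premium: |A| = 9, |A ∩ B| = 5; needs |A ∖ B| = 3 — false.
(d) enterprise: |A| = 6, |A ∩ B| = 4; needs |A ∩ B| / |A| ≥ 4/5 — false.

0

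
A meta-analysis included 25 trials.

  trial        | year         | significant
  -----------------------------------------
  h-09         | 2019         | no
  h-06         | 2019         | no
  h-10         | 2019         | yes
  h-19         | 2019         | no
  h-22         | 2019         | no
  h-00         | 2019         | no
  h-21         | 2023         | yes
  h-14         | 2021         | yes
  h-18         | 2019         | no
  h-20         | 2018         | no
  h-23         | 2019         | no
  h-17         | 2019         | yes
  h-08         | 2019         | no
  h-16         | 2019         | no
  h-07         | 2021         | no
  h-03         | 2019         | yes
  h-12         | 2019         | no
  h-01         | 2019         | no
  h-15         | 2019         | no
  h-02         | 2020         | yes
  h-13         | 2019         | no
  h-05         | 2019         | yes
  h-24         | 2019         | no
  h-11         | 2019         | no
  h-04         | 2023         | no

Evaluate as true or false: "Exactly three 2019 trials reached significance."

False

Truth condition: |A ∩ B| = 3.
|A| = 19, |A ∩ B| = 4, |A ∖ B| = 15.
|A ∩ B| = 4, so the statement is false.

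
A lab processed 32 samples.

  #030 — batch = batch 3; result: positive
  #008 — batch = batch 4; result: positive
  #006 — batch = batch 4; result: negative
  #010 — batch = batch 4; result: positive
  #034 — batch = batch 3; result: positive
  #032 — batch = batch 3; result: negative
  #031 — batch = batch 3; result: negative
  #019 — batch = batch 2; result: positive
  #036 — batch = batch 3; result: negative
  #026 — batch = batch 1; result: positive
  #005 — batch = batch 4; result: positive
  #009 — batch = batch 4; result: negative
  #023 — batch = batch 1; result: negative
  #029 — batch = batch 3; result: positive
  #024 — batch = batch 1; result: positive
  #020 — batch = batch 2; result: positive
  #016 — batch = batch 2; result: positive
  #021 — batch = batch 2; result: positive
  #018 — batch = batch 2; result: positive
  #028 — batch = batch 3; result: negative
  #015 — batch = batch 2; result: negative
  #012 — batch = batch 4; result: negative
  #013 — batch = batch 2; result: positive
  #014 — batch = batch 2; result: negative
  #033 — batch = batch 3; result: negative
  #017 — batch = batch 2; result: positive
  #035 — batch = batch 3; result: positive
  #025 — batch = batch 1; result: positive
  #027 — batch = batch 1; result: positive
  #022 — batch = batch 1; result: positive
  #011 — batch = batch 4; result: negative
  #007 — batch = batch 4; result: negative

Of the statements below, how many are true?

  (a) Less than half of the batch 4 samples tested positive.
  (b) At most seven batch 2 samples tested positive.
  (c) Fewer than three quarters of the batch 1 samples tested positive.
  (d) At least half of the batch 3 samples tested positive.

2

(a) batch 4: |A| = 8, |A ∩ B| = 3; needs |A ∩ B| < |A ∖ B| — true.
(b) batch 2: |A| = 9, |A ∩ B| = 7; needs |A ∩ B| ≤ 7 — true.
(c) batch 1: |A| = 6, |A ∩ B| = 5; needs |A ∩ B| / |A| < 3/4 — false.
(d) batch 3: |A| = 9, |A ∩ B| = 4; needs |A ∩ B| ≥ |A ∖ B| — false.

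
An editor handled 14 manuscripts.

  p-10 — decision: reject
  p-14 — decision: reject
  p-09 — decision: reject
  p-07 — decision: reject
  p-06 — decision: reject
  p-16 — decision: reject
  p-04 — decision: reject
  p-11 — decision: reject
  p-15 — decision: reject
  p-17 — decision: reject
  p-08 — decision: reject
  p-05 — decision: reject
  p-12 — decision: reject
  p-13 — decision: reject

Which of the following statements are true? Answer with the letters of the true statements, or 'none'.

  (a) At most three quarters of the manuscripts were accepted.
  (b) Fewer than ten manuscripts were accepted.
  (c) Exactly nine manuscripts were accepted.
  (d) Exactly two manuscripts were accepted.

|A| = 14, |A ∩ B| = 0, |A ∖ B| = 14.
(a) |A ∩ B| / |A| ≤ 3/4: holds.
(b) |A ∩ B| < 10: holds.
(c) |A ∩ B| = 9: fails.
(d) |A ∩ B| = 2: fails.

(a), (b)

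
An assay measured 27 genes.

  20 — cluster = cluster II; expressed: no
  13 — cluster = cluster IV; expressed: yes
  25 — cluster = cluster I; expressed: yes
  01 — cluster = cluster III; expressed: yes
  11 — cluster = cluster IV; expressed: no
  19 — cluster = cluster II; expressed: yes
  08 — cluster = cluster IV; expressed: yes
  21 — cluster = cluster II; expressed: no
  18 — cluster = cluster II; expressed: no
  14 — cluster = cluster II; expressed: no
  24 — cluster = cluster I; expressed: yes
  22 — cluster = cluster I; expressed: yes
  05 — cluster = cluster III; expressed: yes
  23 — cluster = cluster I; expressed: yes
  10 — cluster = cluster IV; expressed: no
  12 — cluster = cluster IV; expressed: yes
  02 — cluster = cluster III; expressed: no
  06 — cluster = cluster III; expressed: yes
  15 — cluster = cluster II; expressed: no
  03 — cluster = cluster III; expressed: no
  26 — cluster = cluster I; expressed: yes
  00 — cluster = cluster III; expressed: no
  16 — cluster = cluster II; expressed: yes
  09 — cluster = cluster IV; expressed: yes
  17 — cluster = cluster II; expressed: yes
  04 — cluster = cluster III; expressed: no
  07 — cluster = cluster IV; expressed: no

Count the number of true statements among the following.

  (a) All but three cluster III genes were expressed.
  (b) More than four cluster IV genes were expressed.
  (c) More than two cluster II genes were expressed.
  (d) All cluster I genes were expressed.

(a) cluster III: |A| = 7, |A ∩ B| = 3; needs |A ∖ B| = 3 — false.
(b) cluster IV: |A| = 7, |A ∩ B| = 4; needs |A ∩ B| > 4 — false.
(c) cluster II: |A| = 8, |A ∩ B| = 3; needs |A ∩ B| > 2 — true.
(d) cluster I: |A| = 5, |A ∩ B| = 5; needs A ⊆ B, i.e. every element of A is in B (|A ∖ B| = 0) — true.

2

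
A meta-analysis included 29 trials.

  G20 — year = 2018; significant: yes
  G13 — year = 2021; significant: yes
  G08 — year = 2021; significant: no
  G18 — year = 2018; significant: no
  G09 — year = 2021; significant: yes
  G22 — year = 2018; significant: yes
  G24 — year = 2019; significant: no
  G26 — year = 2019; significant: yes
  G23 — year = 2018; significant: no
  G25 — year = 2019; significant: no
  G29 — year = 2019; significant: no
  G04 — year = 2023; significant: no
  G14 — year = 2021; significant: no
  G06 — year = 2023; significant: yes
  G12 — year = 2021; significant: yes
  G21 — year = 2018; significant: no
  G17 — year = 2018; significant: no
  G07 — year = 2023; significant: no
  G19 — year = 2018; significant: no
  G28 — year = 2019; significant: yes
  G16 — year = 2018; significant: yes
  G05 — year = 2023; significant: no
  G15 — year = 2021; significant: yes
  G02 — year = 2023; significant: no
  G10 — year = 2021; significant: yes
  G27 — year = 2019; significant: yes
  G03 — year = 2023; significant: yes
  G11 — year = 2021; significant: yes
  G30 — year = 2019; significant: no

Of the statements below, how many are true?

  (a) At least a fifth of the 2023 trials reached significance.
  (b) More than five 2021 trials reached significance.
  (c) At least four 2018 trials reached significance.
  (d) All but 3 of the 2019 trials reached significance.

(a) 2023: |A| = 6, |A ∩ B| = 2; needs |A ∩ B| / |A| ≥ 1/5 — true.
(b) 2021: |A| = 8, |A ∩ B| = 6; needs |A ∩ B| > 5 — true.
(c) 2018: |A| = 8, |A ∩ B| = 3; needs |A ∩ B| ≥ 4 — false.
(d) 2019: |A| = 7, |A ∩ B| = 3; needs |A ∖ B| = 3 — false.

2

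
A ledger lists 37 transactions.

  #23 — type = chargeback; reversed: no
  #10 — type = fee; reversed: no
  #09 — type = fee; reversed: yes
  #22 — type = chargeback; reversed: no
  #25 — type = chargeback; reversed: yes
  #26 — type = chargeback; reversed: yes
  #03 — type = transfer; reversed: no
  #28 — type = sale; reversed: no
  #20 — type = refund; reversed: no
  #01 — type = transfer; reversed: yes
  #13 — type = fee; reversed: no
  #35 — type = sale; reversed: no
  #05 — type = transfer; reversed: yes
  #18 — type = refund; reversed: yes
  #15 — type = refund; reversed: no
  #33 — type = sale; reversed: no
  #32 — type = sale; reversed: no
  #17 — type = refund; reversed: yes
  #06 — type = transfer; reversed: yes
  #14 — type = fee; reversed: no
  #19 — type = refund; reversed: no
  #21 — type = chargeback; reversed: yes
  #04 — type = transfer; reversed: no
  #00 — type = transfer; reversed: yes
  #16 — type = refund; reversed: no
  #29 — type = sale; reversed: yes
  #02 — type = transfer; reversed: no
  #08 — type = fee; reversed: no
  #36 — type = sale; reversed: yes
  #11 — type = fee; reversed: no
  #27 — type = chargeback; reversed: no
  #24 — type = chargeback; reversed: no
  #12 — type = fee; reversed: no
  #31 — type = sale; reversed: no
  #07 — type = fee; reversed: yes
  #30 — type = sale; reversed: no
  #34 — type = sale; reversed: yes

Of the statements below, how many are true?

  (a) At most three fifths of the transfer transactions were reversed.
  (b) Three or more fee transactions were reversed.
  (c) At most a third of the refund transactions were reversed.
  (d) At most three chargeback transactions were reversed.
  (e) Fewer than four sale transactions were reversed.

(a) transfer: |A| = 7, |A ∩ B| = 4; needs |A ∩ B| / |A| ≤ 3/5 — true.
(b) fee: |A| = 8, |A ∩ B| = 2; needs |A ∩ B| ≥ 3 — false.
(c) refund: |A| = 6, |A ∩ B| = 2; needs |A ∩ B| / |A| ≤ 1/3 — true.
(d) chargeback: |A| = 7, |A ∩ B| = 3; needs |A ∩ B| ≤ 3 — true.
(e) sale: |A| = 9, |A ∩ B| = 3; needs |A ∩ B| < 4 — true.

4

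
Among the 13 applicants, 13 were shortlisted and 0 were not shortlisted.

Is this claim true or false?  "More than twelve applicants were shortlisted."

True

'More than twelve applicants were shortlisted' holds iff |A ∩ B| > 12.
|A| = 13, |A ∩ B| = 13, |A ∖ B| = 0.
|A ∩ B| = 13, so the statement is true.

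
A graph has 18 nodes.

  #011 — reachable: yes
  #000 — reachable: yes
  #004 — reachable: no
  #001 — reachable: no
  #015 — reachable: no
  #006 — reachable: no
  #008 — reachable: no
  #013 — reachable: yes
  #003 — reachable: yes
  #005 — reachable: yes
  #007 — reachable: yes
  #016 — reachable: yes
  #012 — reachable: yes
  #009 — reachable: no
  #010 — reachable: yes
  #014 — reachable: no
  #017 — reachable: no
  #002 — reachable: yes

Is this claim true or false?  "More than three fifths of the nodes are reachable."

'More than three fifths of the nodes are reachable' holds iff |A ∩ B| / |A| > 3/5.
|A| = 18, |A ∩ B| = 10, |A ∖ B| = 8.
|A ∩ B|/|A| = 10/18, so the statement is false.

False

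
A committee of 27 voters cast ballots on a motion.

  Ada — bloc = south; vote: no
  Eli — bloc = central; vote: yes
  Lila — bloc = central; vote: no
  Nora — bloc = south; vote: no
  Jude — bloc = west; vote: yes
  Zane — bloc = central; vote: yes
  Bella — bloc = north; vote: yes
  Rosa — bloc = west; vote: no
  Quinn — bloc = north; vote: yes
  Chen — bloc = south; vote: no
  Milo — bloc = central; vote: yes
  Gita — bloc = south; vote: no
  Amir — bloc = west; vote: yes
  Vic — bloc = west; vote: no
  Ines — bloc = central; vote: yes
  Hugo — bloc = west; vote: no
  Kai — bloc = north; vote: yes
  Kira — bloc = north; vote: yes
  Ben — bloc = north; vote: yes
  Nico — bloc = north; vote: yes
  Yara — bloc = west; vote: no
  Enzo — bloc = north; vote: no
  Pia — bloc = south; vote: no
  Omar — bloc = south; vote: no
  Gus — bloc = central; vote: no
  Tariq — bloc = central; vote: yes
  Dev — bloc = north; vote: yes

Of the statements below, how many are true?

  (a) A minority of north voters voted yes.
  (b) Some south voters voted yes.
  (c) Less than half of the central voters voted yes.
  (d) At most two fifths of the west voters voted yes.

1

(a) north: |A| = 8, |A ∩ B| = 7; needs |A ∩ B| < |A ∖ B| — false.
(b) south: |A| = 6, |A ∩ B| = 0; needs A ∩ B ≠ ∅ (|A ∩ B| ≥ 1) — false.
(c) central: |A| = 7, |A ∩ B| = 5; needs |A ∩ B| < |A ∖ B| — false.
(d) west: |A| = 6, |A ∩ B| = 2; needs |A ∩ B| / |A| ≤ 2/5 — true.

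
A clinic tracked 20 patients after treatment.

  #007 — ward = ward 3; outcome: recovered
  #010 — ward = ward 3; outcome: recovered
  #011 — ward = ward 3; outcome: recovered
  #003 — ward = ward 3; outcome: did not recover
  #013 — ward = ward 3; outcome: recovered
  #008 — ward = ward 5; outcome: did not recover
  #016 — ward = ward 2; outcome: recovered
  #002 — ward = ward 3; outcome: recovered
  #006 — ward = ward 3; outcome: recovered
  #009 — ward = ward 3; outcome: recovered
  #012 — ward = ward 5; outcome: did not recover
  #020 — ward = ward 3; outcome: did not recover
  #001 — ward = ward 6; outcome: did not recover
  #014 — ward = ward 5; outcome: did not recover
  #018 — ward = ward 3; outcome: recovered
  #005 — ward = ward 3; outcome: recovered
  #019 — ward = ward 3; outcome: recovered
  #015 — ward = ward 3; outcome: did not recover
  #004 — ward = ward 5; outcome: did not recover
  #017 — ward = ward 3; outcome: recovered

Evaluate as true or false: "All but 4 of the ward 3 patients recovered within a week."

The determiner here denotes the relation: |A ∖ B| = 4.
A (the restrictor) = {#007, #010, #011, #003, #013, #002, #006, #009, #020, #018, #005, #019, #015, #017}, |A| = 14.
A ∖ B = {#003, #020, #015}, so |A ∖ B| = 3.
|A ∖ B| = 3, so the statement is false.

False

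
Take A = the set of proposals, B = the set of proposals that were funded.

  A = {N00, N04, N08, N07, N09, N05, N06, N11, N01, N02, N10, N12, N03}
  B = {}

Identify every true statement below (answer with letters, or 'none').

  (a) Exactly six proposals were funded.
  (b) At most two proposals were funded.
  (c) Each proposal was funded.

|A| = 13, |A ∩ B| = 0, |A ∖ B| = 13.
(a) |A ∩ B| = 6: fails.
(b) |A ∩ B| ≤ 2: holds.
(c) A ⊆ B, i.e. every element of A is in B (|A ∖ B| = 0): fails.

(b)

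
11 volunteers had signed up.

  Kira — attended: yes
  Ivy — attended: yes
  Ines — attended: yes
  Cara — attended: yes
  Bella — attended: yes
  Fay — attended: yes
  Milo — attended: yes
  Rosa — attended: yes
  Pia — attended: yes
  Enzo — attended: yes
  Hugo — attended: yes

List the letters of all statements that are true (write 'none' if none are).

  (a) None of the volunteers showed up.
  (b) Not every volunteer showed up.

|A| = 11, |A ∩ B| = 11, |A ∖ B| = 0.
(a) A ∩ B = ∅ (|A ∩ B| = 0): fails.
(b) A ⊄ B (|A ∖ B| ≥ 1): fails.

none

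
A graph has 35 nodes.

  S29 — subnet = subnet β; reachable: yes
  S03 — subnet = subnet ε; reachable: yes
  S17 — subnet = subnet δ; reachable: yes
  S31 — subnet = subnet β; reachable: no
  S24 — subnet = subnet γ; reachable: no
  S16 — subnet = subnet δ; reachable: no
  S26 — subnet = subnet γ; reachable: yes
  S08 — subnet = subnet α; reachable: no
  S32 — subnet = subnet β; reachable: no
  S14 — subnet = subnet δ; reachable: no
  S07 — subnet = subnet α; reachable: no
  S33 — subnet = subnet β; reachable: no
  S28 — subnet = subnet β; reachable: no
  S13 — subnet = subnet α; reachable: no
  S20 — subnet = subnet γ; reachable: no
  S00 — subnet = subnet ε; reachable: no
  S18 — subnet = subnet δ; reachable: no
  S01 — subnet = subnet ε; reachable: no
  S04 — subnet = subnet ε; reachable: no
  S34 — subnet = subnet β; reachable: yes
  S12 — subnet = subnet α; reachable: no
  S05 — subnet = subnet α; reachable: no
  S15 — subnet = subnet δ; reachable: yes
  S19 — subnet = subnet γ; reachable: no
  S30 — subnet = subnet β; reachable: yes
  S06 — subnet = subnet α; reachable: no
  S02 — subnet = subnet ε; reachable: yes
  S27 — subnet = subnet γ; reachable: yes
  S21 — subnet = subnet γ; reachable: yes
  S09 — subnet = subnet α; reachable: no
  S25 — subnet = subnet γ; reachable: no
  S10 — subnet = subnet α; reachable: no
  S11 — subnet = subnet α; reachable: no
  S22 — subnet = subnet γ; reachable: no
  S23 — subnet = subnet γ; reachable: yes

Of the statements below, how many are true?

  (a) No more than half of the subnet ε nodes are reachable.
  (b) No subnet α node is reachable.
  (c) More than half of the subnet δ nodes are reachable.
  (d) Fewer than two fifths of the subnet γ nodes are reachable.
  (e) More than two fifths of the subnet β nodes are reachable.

3

(a) subnet ε: |A| = 5, |A ∩ B| = 2; needs |A ∩ B| ≤ |A ∖ B| — true.
(b) subnet α: |A| = 9, |A ∩ B| = 0; needs A ∩ B = ∅ (|A ∩ B| = 0) — true.
(c) subnet δ: |A| = 5, |A ∩ B| = 2; needs |A ∩ B| > |A ∖ B| — false.
(d) subnet γ: |A| = 9, |A ∩ B| = 4; needs |A ∩ B| / |A| < 2/5 — false.
(e) subnet β: |A| = 7, |A ∩ B| = 3; needs |A ∩ B| / |A| > 2/5 — true.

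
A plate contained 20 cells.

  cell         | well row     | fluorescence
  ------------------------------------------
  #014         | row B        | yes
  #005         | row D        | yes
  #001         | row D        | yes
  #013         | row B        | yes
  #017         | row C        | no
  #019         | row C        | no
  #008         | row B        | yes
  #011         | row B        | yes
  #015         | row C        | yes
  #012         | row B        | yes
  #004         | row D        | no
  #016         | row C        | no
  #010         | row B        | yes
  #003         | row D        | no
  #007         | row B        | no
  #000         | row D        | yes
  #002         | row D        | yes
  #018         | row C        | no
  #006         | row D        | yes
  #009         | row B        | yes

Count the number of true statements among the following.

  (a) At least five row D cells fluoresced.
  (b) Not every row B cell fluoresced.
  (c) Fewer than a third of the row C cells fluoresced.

(a) row D: |A| = 7, |A ∩ B| = 5; needs |A ∩ B| ≥ 5 — true.
(b) row B: |A| = 8, |A ∩ B| = 7; needs A ⊄ B (|A ∖ B| ≥ 1) — true.
(c) row C: |A| = 5, |A ∩ B| = 1; needs |A ∩ B| / |A| < 1/3 — true.

3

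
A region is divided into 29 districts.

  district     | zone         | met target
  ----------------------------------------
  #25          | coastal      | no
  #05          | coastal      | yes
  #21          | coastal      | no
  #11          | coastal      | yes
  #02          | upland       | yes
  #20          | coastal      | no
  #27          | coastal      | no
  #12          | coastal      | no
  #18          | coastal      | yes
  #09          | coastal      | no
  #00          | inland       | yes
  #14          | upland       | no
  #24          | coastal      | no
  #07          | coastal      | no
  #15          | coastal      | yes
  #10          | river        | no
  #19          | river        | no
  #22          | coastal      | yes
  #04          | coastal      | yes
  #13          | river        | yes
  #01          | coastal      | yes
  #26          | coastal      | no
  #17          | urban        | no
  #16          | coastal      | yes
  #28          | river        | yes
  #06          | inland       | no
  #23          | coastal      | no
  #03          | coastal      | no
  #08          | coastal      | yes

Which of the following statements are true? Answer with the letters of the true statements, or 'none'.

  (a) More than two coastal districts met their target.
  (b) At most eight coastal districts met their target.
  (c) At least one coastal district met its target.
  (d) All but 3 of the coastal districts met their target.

|A| = 20, |A ∩ B| = 9, |A ∖ B| = 11.
(a) |A ∩ B| > 2: holds.
(b) |A ∩ B| ≤ 8: fails.
(c) A ∩ B ≠ ∅ (|A ∩ B| ≥ 1): holds.
(d) |A ∖ B| = 3: fails.

(a), (c)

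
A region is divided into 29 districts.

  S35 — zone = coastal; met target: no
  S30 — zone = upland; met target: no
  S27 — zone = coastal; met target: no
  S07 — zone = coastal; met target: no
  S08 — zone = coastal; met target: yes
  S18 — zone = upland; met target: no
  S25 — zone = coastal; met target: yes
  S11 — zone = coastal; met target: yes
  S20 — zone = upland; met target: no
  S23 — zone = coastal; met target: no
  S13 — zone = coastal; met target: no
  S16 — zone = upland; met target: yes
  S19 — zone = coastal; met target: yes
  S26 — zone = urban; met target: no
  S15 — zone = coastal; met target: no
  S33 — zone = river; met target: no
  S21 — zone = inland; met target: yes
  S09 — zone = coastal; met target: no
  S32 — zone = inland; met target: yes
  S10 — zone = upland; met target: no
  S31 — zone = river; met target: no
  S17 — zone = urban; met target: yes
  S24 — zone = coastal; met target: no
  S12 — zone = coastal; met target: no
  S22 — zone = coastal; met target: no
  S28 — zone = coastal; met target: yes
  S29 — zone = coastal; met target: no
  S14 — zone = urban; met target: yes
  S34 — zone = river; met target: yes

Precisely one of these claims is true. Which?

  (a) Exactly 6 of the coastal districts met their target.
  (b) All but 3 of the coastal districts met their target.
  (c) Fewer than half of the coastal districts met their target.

(c)

|A| = 16, |A ∩ B| = 5, |A ∖ B| = 11.
(a) requires |A ∩ B| = 6: false.
(b) requires |A ∖ B| = 3: false.
(c) requires |A ∩ B| < |A ∖ B|: true.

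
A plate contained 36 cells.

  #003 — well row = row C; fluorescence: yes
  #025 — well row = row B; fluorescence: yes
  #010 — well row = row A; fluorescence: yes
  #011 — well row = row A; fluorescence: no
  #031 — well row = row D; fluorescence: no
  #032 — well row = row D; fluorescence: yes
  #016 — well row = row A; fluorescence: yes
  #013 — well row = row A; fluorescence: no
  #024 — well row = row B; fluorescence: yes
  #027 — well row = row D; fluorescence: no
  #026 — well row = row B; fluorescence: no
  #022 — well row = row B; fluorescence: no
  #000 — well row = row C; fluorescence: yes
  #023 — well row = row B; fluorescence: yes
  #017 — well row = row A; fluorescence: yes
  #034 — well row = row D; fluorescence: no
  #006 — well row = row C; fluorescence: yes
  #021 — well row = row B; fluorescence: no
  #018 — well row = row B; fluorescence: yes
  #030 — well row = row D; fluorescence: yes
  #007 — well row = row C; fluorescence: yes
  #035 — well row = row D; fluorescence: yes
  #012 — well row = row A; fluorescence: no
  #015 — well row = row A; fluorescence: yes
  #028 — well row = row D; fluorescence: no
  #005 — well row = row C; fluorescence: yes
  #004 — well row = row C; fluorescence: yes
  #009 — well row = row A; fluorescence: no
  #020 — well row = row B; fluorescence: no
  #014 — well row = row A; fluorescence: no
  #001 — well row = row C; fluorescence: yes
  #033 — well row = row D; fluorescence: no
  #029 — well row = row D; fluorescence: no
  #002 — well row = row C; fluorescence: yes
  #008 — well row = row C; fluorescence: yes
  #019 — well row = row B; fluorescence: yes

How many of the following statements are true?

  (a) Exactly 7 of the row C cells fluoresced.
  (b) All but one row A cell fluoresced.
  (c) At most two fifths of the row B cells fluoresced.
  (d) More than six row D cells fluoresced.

(a) row C: |A| = 9, |A ∩ B| = 9; needs |A ∩ B| = 7 — false.
(b) row A: |A| = 9, |A ∩ B| = 4; needs |A ∖ B| = 1 — false.
(c) row B: |A| = 9, |A ∩ B| = 5; needs |A ∩ B| / |A| ≤ 2/5 — false.
(d) row D: |A| = 9, |A ∩ B| = 3; needs |A ∩ B| > 6 — false.

0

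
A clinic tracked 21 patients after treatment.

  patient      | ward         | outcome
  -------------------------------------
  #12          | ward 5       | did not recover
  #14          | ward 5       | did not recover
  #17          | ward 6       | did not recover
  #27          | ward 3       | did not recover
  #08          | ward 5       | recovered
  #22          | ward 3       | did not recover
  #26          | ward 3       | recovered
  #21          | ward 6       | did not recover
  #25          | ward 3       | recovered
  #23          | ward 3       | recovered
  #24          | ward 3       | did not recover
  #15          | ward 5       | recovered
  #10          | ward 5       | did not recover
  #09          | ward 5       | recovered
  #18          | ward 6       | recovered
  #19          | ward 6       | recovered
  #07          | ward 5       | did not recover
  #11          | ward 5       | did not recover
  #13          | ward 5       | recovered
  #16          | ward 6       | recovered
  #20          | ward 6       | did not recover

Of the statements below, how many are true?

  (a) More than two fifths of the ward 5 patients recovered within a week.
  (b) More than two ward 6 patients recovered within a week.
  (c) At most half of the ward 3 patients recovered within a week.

3

(a) ward 5: |A| = 9, |A ∩ B| = 4; needs |A ∩ B| / |A| > 2/5 — true.
(b) ward 6: |A| = 6, |A ∩ B| = 3; needs |A ∩ B| > 2 — true.
(c) ward 3: |A| = 6, |A ∩ B| = 3; needs |A ∩ B| ≤ |A ∖ B| — true.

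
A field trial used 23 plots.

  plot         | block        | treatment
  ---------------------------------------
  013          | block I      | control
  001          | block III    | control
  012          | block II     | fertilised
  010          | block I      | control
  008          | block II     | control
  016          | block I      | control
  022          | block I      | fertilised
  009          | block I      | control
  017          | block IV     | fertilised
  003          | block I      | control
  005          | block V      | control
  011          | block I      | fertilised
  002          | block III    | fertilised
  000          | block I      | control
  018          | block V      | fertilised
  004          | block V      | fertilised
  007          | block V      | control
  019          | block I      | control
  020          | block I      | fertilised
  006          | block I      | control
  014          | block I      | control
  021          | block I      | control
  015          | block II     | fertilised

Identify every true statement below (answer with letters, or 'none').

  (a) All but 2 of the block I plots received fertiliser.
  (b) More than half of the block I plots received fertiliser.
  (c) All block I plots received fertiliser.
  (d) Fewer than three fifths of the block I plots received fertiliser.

(d)

|A| = 13, |A ∩ B| = 3, |A ∖ B| = 10.
(a) |A ∖ B| = 2: fails.
(b) |A ∩ B| > |A ∖ B|: fails.
(c) A ⊆ B, i.e. every element of A is in B (|A ∖ B| = 0): fails.
(d) |A ∩ B| / |A| < 3/5: holds.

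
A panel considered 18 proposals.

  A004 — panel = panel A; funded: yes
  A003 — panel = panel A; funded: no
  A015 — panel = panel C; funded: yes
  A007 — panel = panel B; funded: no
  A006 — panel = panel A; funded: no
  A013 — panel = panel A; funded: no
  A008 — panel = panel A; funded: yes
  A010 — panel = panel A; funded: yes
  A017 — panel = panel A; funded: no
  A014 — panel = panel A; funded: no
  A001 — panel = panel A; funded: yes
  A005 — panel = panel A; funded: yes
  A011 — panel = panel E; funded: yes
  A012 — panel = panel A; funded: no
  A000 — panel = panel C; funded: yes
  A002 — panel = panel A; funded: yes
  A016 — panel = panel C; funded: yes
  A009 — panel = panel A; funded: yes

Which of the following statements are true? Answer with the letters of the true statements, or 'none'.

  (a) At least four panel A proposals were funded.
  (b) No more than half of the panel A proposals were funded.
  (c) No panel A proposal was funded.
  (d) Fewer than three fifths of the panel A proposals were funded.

(a), (d)

|A| = 13, |A ∩ B| = 7, |A ∖ B| = 6.
(a) |A ∩ B| ≥ 4: holds.
(b) |A ∩ B| ≤ |A ∖ B|: fails.
(c) A ∩ B = ∅ (|A ∩ B| = 0): fails.
(d) |A ∩ B| / |A| < 3/5: holds.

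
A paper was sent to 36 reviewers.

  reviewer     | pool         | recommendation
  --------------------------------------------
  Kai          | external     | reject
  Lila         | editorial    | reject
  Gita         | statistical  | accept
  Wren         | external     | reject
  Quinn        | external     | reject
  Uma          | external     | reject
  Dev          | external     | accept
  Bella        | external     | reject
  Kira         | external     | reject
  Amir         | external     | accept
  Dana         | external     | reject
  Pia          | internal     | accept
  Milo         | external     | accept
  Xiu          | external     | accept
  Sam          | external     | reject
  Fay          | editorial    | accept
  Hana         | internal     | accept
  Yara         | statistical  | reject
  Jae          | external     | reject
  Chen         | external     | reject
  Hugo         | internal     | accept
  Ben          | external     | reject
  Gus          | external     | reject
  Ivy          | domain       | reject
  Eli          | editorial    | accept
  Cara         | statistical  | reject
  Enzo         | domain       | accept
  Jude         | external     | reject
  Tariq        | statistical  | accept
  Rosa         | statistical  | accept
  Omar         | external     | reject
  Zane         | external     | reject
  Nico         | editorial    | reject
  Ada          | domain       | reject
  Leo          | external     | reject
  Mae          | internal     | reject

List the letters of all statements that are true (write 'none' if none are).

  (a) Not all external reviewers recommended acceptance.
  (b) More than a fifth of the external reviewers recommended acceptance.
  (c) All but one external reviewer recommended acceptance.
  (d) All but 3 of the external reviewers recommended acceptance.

|A| = 20, |A ∩ B| = 4, |A ∖ B| = 16.
(a) A ⊄ B (|A ∖ B| ≥ 1): holds.
(b) |A ∩ B| / |A| > 1/5: fails.
(c) |A ∖ B| = 1: fails.
(d) |A ∖ B| = 3: fails.

(a)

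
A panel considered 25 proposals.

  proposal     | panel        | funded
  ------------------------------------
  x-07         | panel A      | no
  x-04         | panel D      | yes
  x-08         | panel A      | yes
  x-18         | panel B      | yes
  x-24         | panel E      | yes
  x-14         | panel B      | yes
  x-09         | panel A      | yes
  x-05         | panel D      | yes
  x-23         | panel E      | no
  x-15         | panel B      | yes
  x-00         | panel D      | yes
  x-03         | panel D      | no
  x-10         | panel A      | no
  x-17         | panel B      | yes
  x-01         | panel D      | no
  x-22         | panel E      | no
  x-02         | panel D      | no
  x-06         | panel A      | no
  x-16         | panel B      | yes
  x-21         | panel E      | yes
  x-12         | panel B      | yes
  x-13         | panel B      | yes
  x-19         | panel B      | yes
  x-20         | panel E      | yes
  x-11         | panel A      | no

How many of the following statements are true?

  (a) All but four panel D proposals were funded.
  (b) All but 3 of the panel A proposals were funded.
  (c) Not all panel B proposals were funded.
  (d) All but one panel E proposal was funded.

(a) panel D: |A| = 6, |A ∩ B| = 3; needs |A ∖ B| = 4 — false.
(b) panel A: |A| = 6, |A ∩ B| = 2; needs |A ∖ B| = 3 — false.
(c) panel B: |A| = 8, |A ∩ B| = 8; needs A ⊄ B (|A ∖ B| ≥ 1) — false.
(d) panel E: |A| = 5, |A ∩ B| = 3; needs |A ∖ B| = 1 — false.

0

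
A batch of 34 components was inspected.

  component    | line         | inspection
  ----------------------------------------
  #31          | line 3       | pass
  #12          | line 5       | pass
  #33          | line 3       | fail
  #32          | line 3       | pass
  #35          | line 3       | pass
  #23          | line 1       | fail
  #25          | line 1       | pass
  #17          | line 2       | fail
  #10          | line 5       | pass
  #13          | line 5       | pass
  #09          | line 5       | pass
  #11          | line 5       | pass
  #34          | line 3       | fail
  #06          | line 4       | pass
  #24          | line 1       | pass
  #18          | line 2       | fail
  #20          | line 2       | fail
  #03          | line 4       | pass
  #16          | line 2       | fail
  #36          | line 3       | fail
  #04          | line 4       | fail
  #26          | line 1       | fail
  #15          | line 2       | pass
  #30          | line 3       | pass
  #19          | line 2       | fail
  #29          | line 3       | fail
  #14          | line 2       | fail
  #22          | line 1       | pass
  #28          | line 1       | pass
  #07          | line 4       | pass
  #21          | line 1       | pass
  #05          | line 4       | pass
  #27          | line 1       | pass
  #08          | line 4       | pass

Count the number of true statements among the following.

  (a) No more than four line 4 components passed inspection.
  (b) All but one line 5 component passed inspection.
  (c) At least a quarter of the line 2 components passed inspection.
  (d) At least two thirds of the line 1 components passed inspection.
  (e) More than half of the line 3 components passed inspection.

1

(a) line 4: |A| = 6, |A ∩ B| = 5; needs |A ∩ B| ≤ 4 — false.
(b) line 5: |A| = 5, |A ∩ B| = 5; needs |A ∖ B| = 1 — false.
(c) line 2: |A| = 7, |A ∩ B| = 1; needs |A ∩ B| / |A| ≥ 1/4 — false.
(d) line 1: |A| = 8, |A ∩ B| = 6; needs |A ∩ B| / |A| ≥ 2/3 — true.
(e) line 3: |A| = 8, |A ∩ B| = 4; needs |A ∩ B| > |A ∖ B| — false.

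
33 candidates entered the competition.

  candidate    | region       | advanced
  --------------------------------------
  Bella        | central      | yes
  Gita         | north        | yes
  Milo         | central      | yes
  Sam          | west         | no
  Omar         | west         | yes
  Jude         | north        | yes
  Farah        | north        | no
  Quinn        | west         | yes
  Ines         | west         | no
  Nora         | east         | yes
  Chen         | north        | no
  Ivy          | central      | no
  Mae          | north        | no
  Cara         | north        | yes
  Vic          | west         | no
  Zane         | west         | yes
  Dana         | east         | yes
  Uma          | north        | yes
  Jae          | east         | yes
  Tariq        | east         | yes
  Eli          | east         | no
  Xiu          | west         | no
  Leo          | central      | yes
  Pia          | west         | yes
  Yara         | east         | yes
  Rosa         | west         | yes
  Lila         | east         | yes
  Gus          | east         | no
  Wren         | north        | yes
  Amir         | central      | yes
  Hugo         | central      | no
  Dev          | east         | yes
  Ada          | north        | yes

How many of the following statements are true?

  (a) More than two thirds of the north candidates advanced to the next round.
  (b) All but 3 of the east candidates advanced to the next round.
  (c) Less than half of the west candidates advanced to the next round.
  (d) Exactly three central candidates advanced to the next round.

0

(a) north: |A| = 9, |A ∩ B| = 6; needs |A ∩ B| / |A| > 2/3 — false.
(b) east: |A| = 9, |A ∩ B| = 7; needs |A ∖ B| = 3 — false.
(c) west: |A| = 9, |A ∩ B| = 5; needs |A ∩ B| < |A ∖ B| — false.
(d) central: |A| = 6, |A ∩ B| = 4; needs |A ∩ B| = 3 — false.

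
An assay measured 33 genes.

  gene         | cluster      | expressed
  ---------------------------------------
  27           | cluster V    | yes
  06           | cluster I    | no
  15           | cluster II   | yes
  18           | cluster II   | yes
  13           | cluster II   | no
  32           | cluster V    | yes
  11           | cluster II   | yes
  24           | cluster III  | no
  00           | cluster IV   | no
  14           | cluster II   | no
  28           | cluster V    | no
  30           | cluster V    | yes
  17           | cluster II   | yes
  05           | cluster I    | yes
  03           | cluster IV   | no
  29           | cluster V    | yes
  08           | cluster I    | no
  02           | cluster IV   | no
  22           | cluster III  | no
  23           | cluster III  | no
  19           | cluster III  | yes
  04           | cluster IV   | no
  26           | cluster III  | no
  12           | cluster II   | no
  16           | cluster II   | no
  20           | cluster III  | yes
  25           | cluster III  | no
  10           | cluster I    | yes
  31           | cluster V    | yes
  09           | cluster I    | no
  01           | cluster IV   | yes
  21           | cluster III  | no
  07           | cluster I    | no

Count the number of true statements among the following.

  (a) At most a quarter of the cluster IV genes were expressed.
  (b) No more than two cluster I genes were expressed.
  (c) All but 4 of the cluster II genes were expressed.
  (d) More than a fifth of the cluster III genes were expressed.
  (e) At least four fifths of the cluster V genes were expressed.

(a) cluster IV: |A| = 5, |A ∩ B| = 1; needs |A ∩ B| / |A| ≤ 1/4 — true.
(b) cluster I: |A| = 6, |A ∩ B| = 2; needs |A ∩ B| ≤ 2 — true.
(c) cluster II: |A| = 8, |A ∩ B| = 4; needs |A ∖ B| = 4 — true.
(d) cluster III: |A| = 8, |A ∩ B| = 2; needs |A ∩ B| / |A| > 1/5 — true.
(e) cluster V: |A| = 6, |A ∩ B| = 5; needs |A ∩ B| / |A| ≥ 4/5 — true.

5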